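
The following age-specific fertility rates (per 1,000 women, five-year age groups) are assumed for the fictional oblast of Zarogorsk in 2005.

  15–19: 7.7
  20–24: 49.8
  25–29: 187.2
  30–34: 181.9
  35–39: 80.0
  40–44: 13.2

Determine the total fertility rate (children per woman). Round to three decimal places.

Sum of ASFRs = 7.7 + 49.8 + 187.2 + 181.9 + 80.0 + 13.2 = 519.8
TFR = 5 × 519.8 / 1000 = 2.599

2.599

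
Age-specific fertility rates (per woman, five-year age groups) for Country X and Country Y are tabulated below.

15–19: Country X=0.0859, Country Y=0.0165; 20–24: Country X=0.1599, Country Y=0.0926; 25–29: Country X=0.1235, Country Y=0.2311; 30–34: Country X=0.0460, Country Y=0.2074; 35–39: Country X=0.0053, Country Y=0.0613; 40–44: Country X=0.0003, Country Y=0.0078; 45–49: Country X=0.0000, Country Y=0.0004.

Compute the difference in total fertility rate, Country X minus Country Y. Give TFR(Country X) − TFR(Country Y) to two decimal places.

-0.98

Country X:
  Sum of ASFRs = 0.0859 + 0.1599 + 0.1235 + 0.0460 + 0.0053 + 0.0003 + 0.0000 = 0.4209
  TFR = 5 × 0.4209 = 2.1045
Country Y:
  Sum of ASFRs = 0.0165 + 0.0926 + 0.2311 + 0.2074 + 0.0613 + 0.0078 + 0.0004 = 0.6171
  TFR = 5 × 0.6171 = 3.0855
Difference = 2.1045 − 3.0855 = -0.981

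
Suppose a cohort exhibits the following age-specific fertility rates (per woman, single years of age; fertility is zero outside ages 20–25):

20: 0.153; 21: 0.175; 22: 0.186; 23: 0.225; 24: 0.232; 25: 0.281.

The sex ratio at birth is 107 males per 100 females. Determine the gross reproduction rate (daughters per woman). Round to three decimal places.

0.605

Proportion female at birth = 100 / (100 + 107) = 0.48309.
Sum of ASFRs = 0.153 + 0.175 + 0.186 + 0.225 + 0.232 + 0.281 = 1.252
TFR = 1.252
GRR = 0.48309 × 1.252 = 0.60483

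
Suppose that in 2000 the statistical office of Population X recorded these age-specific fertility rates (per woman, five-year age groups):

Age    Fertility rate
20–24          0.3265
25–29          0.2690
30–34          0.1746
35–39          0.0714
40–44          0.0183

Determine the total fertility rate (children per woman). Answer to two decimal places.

Sum of ASFRs = 0.3265 + 0.2690 + 0.1746 + 0.0714 + 0.0183 = 0.8598
TFR = 5 × 0.8598 = 4.299

4.30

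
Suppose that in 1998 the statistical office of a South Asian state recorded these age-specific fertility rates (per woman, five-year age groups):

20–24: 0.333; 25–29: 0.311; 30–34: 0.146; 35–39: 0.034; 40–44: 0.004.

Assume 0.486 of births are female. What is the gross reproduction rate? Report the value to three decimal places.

2.012

Proportion female at birth = 0.486.
Sum of ASFRs = 0.333 + 0.311 + 0.146 + 0.034 + 0.004 = 0.828
TFR = 5 × 0.828 = 4.14
GRR = 0.486 × 4.14 = 2.01204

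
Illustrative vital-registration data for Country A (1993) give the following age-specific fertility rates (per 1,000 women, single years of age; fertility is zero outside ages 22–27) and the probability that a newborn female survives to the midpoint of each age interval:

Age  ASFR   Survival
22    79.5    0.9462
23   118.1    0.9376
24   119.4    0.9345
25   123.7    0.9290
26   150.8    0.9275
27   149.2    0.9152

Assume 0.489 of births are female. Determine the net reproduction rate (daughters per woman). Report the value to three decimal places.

Proportion female at birth = 0.489.
Each age group contributes 1 × ASFR × survival:
  22: 1 × 79.5/1000 × 0.9462 = 0.07522
  23: 1 × 118.1/1000 × 0.9376 = 0.11073
  24: 1 × 119.4/1000 × 0.9345 = 0.11158
  25: 1 × 123.7/1000 × 0.9290 = 0.11492
  26: 1 × 150.8/1000 × 0.9275 = 0.13987
  27: 1 × 149.2/1000 × 0.9152 = 0.13655
Sum = 0.68887
NRR = 0.489 × 0.68887 = 0.33686

0.337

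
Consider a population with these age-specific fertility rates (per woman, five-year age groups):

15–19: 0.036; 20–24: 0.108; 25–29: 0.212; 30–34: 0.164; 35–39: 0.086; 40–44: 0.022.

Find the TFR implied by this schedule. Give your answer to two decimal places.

Sum of ASFRs = 0.036 + 0.108 + 0.212 + 0.164 + 0.086 + 0.022 = 0.628
TFR = 5 × 0.628 = 3.14

3.14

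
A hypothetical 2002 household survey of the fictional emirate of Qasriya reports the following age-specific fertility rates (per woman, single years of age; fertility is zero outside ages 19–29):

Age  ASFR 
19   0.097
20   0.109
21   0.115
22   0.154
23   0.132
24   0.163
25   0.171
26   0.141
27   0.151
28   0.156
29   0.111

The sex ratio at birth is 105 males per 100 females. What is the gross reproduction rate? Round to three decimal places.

0.732

Proportion female at birth = 100 / (100 + 105) = 0.48780.
Sum of ASFRs = 0.097 + 0.109 + 0.115 + 0.154 + 0.132 + 0.163 + 0.171 + 0.141 + 0.151 + 0.156 + 0.111 = 1.500
TFR = 1.5
GRR = 0.48780 × 1.5 = 0.73170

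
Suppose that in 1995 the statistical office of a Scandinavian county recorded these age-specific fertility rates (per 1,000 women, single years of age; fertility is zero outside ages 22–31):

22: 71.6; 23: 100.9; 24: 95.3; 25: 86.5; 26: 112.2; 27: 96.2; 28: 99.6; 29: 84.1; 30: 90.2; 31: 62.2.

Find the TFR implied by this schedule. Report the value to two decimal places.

Sum of ASFRs = 71.6 + 100.9 + 95.3 + 86.5 + 112.2 + 96.2 + 99.6 + 84.1 + 90.2 + 62.2 = 898.8
TFR = 898.8 / 1000 = 0.8988

0.90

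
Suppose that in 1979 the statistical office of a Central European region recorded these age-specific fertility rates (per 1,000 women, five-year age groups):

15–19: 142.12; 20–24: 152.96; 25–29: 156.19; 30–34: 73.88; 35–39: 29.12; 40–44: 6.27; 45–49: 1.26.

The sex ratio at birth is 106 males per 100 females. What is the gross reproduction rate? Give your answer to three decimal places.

1.364

Proportion female at birth = 100 / (100 + 106) = 0.48544.
Sum of ASFRs = 142.12 + 152.96 + 156.19 + 73.88 + 29.12 + 6.27 + 1.26 = 561.80
TFR = 5 × 561.80 / 1000 = 2.809
GRR = 0.48544 × 2.809 = 1.36360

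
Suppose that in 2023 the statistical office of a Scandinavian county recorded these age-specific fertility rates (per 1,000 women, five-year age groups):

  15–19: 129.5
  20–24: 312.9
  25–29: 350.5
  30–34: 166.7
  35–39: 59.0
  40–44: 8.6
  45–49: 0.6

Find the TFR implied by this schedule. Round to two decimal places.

Sum of ASFRs = 129.5 + 312.9 + 350.5 + 166.7 + 59.0 + 8.6 + 0.6 = 1027.8
TFR = 5 × 1027.8 / 1000 = 5.139

5.14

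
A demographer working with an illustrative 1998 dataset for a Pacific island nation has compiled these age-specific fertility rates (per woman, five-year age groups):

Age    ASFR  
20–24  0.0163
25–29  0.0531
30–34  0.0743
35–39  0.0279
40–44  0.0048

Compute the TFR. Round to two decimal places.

0.88

Sum of ASFRs = 0.0163 + 0.0531 + 0.0743 + 0.0279 + 0.0048 = 0.1764
TFR = 5 × 0.1764 = 0.882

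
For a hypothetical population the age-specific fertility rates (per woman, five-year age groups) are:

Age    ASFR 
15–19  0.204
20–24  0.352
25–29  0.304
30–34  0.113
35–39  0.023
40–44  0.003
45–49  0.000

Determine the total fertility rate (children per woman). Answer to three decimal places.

Sum of ASFRs = 0.204 + 0.352 + 0.304 + 0.113 + 0.023 + 0.003 + 0.000 = 0.999
TFR = 5 × 0.999 = 4.995

4.995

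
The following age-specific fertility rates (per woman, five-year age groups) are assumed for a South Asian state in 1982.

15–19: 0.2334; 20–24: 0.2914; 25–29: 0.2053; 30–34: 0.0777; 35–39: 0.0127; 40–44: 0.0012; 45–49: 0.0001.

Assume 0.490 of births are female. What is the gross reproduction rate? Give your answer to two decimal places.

Proportion female at birth = 0.490.
Sum of ASFRs = 0.2334 + 0.2914 + 0.2053 + 0.0777 + 0.0127 + 0.0012 + 0.0001 = 0.8218
TFR = 5 × 0.8218 = 4.109
GRR = 0.490 × 4.109 = 2.01341

2.01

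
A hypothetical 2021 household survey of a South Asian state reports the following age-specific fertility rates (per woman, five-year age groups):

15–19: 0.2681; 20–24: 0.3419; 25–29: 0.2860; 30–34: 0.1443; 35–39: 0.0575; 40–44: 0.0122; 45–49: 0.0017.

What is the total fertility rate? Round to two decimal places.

Sum of ASFRs = 0.2681 + 0.3419 + 0.2860 + 0.1443 + 0.0575 + 0.0122 + 0.0017 = 1.1117
TFR = 5 × 1.1117 = 5.5585

5.56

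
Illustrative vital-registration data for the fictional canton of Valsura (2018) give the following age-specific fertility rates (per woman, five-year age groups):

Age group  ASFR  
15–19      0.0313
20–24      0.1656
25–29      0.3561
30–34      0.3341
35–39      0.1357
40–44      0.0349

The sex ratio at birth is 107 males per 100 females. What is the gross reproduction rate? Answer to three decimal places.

Proportion female at birth = 100 / (100 + 107) = 0.48309.
Sum of ASFRs = 0.0313 + 0.1656 + 0.3561 + 0.3341 + 0.1357 + 0.0349 = 1.0577
TFR = 5 × 1.0577 = 5.2885
GRR = 0.48309 × 5.2885 = 2.55482

2.555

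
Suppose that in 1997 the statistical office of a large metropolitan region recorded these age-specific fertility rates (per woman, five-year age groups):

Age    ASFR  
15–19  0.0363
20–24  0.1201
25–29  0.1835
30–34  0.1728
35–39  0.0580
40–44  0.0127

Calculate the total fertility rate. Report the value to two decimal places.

2.92

Sum of ASFRs = 0.0363 + 0.1201 + 0.1835 + 0.1728 + 0.0580 + 0.0127 = 0.5834
TFR = 5 × 0.5834 = 2.917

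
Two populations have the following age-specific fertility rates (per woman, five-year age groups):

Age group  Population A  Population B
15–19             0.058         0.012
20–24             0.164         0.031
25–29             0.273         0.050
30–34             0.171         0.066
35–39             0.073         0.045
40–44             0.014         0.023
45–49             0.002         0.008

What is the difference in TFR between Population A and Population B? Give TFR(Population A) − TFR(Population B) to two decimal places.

Population A:
  Sum of ASFRs = 0.058 + 0.164 + 0.273 + 0.171 + 0.073 + 0.014 + 0.002 = 0.755
  TFR = 5 × 0.755 = 3.775
Population B:
  Sum of ASFRs = 0.012 + 0.031 + 0.050 + 0.066 + 0.045 + 0.023 + 0.008 = 0.235
  TFR = 5 × 0.235 = 1.175
Difference = 3.775 − 1.175 = 2.6

2.60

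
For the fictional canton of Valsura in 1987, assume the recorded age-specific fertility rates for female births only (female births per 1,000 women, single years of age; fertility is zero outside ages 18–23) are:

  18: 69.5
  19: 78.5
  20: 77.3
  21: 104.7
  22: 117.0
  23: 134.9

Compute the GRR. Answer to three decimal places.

Sum of female ASFRs = 69.5 + 78.5 + 77.3 + 104.7 + 117.0 + 134.9 = 581.9
GRR = 581.9 / 1000 = 0.5819

0.582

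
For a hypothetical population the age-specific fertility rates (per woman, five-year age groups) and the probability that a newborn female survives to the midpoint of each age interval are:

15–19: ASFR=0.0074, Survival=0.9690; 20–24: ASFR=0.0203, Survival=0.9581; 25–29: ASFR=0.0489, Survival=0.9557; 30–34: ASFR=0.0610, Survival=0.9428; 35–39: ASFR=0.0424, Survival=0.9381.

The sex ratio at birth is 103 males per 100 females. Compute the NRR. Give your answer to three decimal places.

0.420

Proportion female at birth = 100 / (100 + 103) = 0.49261.
Per-age-group product (5 × ASFR × survival probability):
  15–19: 5 × 0.0074 × 0.9690 = 0.03585
  20–24: 5 × 0.0203 × 0.9581 = 0.09725
  25–29: 5 × 0.0489 × 0.9557 = 0.23367
  30–34: 5 × 0.0610 × 0.9428 = 0.28755
  35–39: 5 × 0.0424 × 0.9381 = 0.19888
Sum = 0.85320
NRR = 0.49261 × 0.85320 = 0.42029
With NRR below 1 the population is below replacement fertility.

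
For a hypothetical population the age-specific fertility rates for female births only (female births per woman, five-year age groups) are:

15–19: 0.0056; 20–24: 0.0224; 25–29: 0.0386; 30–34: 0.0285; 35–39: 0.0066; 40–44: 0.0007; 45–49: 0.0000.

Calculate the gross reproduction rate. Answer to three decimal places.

Sum of female ASFRs = 0.0056 + 0.0224 + 0.0386 + 0.0285 + 0.0066 + 0.0007 + 0.0000 = 0.1024
GRR = 5 × 0.1024 = 0.512

0.512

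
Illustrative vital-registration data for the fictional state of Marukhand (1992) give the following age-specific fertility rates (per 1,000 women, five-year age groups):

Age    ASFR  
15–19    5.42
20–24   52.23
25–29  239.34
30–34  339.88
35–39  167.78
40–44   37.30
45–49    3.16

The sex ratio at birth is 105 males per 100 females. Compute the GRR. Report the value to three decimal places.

Proportion female at birth = 100 / (100 + 105) = 0.48780.
Sum of ASFRs = 5.42 + 52.23 + 239.34 + 339.88 + 167.78 + 37.30 + 3.16 = 845.11
TFR = 5 × 845.11 / 1000 = 4.22555
GRR = 0.48780 × 4.22555 = 2.06122

2.061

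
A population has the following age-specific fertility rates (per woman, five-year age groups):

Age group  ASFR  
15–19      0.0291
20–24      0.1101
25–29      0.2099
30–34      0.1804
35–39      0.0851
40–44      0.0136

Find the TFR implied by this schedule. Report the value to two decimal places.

3.14

Sum of ASFRs = 0.0291 + 0.1101 + 0.2099 + 0.1804 + 0.0851 + 0.0136 = 0.6282
TFR = 5 × 0.6282 = 3.141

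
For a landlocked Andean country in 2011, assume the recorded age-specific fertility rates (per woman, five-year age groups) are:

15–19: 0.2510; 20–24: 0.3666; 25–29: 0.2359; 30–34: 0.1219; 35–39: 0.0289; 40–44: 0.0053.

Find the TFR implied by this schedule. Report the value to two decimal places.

Sum of ASFRs = 0.2510 + 0.3666 + 0.2359 + 0.1219 + 0.0289 + 0.0053 = 1.0096
TFR = 5 × 1.0096 = 5.048

5.05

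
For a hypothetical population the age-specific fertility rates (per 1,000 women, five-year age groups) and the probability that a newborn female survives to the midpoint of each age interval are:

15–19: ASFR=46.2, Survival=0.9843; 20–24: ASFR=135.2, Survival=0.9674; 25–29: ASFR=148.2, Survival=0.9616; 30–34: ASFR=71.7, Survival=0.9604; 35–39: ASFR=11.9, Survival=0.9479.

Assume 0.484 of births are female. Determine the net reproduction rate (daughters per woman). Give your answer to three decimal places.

0.965

Proportion female at birth = 0.484.
Survival-weighted fertility by age (5·fₓ·Sₓ):
  15–19: 5 × 46.2/1000 × 0.9843 = 0.22737
  20–24: 5 × 135.2/1000 × 0.9674 = 0.65396
  25–29: 5 × 148.2/1000 × 0.9616 = 0.71255
  30–34: 5 × 71.7/1000 × 0.9604 = 0.34430
  35–39: 5 × 11.9/1000 × 0.9479 = 0.05640
Sum = 1.99458
NRR = 0.484 × 1.99458 = 0.96538
An NRR under 1 implies long-run decline under these rates.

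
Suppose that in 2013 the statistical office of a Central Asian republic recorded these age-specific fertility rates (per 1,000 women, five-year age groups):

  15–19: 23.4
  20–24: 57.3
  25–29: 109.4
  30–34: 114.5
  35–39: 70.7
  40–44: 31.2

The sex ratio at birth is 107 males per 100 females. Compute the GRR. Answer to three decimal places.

Proportion female at birth = 100 / (100 + 107) = 0.48309.
Sum of ASFRs = 23.4 + 57.3 + 109.4 + 114.5 + 70.7 + 31.2 = 406.5
TFR = 5 × 406.5 / 1000 = 2.0325
GRR = 0.48309 × 2.0325 = 0.98188

0.982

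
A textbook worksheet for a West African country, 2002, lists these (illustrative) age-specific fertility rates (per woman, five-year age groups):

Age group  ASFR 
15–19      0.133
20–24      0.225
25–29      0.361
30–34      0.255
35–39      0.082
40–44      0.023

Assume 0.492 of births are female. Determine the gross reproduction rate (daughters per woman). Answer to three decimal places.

Proportion female at birth = 0.492.
Sum of ASFRs = 0.133 + 0.225 + 0.361 + 0.255 + 0.082 + 0.023 = 1.079
TFR = 5 × 1.079 = 5.395
GRR = 0.492 × 5.395 = 2.65434

2.654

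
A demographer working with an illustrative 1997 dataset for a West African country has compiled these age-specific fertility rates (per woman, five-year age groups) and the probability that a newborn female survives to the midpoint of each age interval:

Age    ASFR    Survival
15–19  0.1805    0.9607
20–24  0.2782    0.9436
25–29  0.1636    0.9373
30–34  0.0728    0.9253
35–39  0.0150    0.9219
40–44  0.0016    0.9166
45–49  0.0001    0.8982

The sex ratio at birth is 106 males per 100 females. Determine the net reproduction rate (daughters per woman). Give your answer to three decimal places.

Proportion female at birth = 100 / (100 + 106) = 0.48544.
Survival-weighted fertility by age (5·fₓ·Sₓ):
  15–19: 5 × 0.1805 × 0.9607 = 0.86703
  20–24: 5 × 0.2782 × 0.9436 = 1.31255
  25–29: 5 × 0.1636 × 0.9373 = 0.76671
  30–34: 5 × 0.0728 × 0.9253 = 0.33681
  35–39: 5 × 0.0150 × 0.9219 = 0.06914
  40–44: 5 × 0.0016 × 0.9166 = 0.00733
  45–49: 5 × 0.0001 × 0.8982 = 0.00045
Sum = 3.36002
NRR = 0.48544 × 3.36002 = 1.63109
With NRR above 1 the population is above replacement fertility.

1.631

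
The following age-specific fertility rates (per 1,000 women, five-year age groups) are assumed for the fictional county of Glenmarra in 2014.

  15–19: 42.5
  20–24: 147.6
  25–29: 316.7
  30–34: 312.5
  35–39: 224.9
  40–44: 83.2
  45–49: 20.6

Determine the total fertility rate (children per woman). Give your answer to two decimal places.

5.74

Sum of ASFRs = 42.5 + 147.6 + 316.7 + 312.5 + 224.9 + 83.2 + 20.6 = 1148.0
TFR = 5 × 1148.0 / 1000 = 5.74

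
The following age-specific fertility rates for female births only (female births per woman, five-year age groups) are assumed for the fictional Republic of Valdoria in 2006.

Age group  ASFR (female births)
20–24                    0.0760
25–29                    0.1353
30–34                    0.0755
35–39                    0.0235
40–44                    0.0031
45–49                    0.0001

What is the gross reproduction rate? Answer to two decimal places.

1.57

Sum of female ASFRs = 0.0760 + 0.1353 + 0.0755 + 0.0235 + 0.0031 + 0.0001 = 0.3135
GRR = 5 × 0.3135 = 1.5675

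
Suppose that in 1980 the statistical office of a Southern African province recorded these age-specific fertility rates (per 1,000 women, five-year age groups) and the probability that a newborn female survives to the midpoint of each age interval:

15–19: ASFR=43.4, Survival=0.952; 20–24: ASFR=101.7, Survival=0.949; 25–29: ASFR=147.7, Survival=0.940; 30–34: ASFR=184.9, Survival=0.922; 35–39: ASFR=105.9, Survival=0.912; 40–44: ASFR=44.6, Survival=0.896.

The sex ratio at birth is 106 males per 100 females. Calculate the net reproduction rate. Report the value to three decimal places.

1.417

Proportion female at birth = 100 / (100 + 106) = 0.48544.
Survival-weighted fertility by age (5·fₓ·Sₓ):
  15–19: 5 × 43.4/1000 × 0.952 = 0.20658
  20–24: 5 × 101.7/1000 × 0.949 = 0.48257
  25–29: 5 × 147.7/1000 × 0.940 = 0.69419
  30–34: 5 × 184.9/1000 × 0.922 = 0.85239
  35–39: 5 × 105.9/1000 × 0.912 = 0.48290
  40–44: 5 × 44.6/1000 × 0.896 = 0.19981
Sum = 2.91844
NRR = 0.48544 × 2.91844 = 1.41673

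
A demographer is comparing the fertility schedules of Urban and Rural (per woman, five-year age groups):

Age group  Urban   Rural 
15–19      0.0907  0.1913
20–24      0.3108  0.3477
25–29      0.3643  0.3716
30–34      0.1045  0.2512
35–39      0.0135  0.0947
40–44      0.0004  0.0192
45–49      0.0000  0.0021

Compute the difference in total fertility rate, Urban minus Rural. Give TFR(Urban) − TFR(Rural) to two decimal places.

-1.97

Urban:
  Sum of ASFRs = 0.0907 + 0.3108 + 0.3643 + 0.1045 + 0.0135 + 0.0004 + 0.0000 = 0.8842
  TFR = 5 × 0.8842 = 4.421
Rural:
  Sum of ASFRs = 0.1913 + 0.3477 + 0.3716 + 0.2512 + 0.0947 + 0.0192 + 0.0021 = 1.2778
  TFR = 5 × 1.2778 = 6.389
Difference = 4.421 − 6.389 = -1.968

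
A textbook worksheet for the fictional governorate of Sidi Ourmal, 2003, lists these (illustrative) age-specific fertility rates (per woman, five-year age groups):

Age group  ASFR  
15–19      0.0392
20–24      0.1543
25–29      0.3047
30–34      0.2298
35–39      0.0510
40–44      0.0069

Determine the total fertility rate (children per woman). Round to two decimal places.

3.93

Sum of ASFRs = 0.0392 + 0.1543 + 0.3047 + 0.2298 + 0.0510 + 0.0069 = 0.7859
TFR = 5 × 0.7859 = 3.9295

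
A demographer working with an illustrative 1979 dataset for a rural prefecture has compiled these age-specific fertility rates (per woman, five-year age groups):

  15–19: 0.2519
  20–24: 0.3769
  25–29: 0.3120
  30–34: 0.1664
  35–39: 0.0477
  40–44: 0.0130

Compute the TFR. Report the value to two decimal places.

Sum of ASFRs = 0.2519 + 0.3769 + 0.3120 + 0.1664 + 0.0477 + 0.0130 = 1.1679
TFR = 5 × 1.1679 = 5.8395

5.84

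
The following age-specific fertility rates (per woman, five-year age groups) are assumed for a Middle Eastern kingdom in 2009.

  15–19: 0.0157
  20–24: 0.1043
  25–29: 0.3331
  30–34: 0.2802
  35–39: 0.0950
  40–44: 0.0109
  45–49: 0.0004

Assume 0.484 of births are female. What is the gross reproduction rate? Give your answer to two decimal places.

2.03

Proportion female at birth = 0.484.
Sum of ASFRs = 0.0157 + 0.1043 + 0.3331 + 0.2802 + 0.0950 + 0.0109 + 0.0004 = 0.8396
TFR = 5 × 0.8396 = 4.198
GRR = 0.484 × 4.198 = 2.03183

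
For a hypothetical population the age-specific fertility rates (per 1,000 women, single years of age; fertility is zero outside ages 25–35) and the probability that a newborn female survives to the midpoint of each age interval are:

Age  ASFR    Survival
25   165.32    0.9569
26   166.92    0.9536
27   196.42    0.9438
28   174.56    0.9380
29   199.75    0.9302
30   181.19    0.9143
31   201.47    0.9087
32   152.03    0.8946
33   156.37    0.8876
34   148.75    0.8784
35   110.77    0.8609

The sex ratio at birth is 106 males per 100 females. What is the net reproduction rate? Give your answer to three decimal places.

Proportion female at birth = 100 / (100 + 106) = 0.48544.
Weighting each age-specific rate by interval width and survival:
  25: 1 × 165.32/1000 × 0.9569 = 0.15819
  26: 1 × 166.92/1000 × 0.9536 = 0.15917
  27: 1 × 196.42/1000 × 0.9438 = 0.18538
  28: 1 × 174.56/1000 × 0.9380 = 0.16374
  29: 1 × 199.75/1000 × 0.9302 = 0.18581
  30: 1 × 181.19/1000 × 0.9143 = 0.16566
  31: 1 × 201.47/1000 × 0.9087 = 0.18308
  32: 1 × 152.03/1000 × 0.8946 = 0.13601
  33: 1 × 156.37/1000 × 0.8876 = 0.13879
  34: 1 × 148.75/1000 × 0.8784 = 0.13066
  35: 1 × 110.77/1000 × 0.8609 = 0.09536
Sum = 1.70185
NRR = 0.48544 × 1.70185 = 0.82615
An NRR under 1 implies long-run decline under these rates.

0.826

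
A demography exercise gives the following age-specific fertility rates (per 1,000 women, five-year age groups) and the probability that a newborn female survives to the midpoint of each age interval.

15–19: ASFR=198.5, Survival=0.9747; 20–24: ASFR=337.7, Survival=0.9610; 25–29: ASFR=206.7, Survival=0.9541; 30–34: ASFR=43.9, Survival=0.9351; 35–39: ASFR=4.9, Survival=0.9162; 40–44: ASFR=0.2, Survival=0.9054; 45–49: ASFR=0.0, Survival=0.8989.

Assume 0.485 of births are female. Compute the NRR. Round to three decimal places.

Proportion female at birth = 0.485.
Weighting each age-specific rate by interval width and survival:
  15–19: 5 × 198.5/1000 × 0.9747 = 0.96739
  20–24: 5 × 337.7/1000 × 0.9610 = 1.62265
  25–29: 5 × 206.7/1000 × 0.9541 = 0.98606
  30–34: 5 × 43.9/1000 × 0.9351 = 0.20525
  35–39: 5 × 4.9/1000 × 0.9162 = 0.02245
  40–44: 5 × 0.2/1000 × 0.9054 = 0.00091
  45–49: 5 × 0.0/1000 × 0.8989 = 0.00000
Sum = 3.80471
NRR = 0.485 × 3.80471 = 1.84528

1.845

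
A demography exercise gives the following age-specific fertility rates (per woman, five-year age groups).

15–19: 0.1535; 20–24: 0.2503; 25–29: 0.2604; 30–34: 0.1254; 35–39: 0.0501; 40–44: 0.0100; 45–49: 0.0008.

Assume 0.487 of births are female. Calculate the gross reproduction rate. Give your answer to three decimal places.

Proportion female at birth = 0.487.
Sum of ASFRs = 0.1535 + 0.2503 + 0.2604 + 0.1254 + 0.0501 + 0.0100 + 0.0008 = 0.8505
TFR = 5 × 0.8505 = 4.2525
GRR = 0.487 × 4.2525 = 2.07097

2.071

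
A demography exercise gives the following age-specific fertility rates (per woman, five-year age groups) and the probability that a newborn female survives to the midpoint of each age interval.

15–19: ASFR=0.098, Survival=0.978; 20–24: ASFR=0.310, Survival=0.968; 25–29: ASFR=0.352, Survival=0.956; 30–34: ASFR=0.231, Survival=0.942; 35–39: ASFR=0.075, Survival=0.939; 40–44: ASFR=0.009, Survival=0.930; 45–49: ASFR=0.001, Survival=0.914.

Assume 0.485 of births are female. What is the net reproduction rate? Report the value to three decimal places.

2.497

Proportion female at birth = 0.485.
Per-age-group product (5 × ASFR × survival probability):
  15–19: 5 × 0.098 × 0.978 = 0.47922
  20–24: 5 × 0.310 × 0.968 = 1.50040
  25–29: 5 × 0.352 × 0.956 = 1.68256
  30–34: 5 × 0.231 × 0.942 = 1.08801
  35–39: 5 × 0.075 × 0.939 = 0.35213
  40–44: 5 × 0.009 × 0.930 = 0.04185
  45–49: 5 × 0.001 × 0.914 = 0.00457
Sum = 5.14874
NRR = 0.485 × 5.14874 = 2.49714
With NRR above 1 the population is above replacement fertility.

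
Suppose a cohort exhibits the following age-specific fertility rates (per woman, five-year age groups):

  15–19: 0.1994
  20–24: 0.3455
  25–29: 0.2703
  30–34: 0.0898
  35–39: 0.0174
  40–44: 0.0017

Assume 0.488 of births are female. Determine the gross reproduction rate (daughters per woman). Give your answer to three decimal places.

Proportion female at birth = 0.488.
Sum of ASFRs = 0.1994 + 0.3455 + 0.2703 + 0.0898 + 0.0174 + 0.0017 = 0.9241
TFR = 5 × 0.9241 = 4.6205
GRR = 0.488 × 4.6205 = 2.25480

2.255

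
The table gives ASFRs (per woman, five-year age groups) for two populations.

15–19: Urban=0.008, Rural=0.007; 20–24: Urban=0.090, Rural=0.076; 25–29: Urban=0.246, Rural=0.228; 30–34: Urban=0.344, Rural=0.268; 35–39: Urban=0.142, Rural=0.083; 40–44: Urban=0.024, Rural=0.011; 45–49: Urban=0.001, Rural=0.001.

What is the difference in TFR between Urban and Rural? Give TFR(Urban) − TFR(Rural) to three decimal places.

Urban:
  Sum of ASFRs = 0.008 + 0.090 + 0.246 + 0.344 + 0.142 + 0.024 + 0.001 = 0.855
  TFR = 5 × 0.855 = 4.275
Rural:
  Sum of ASFRs = 0.007 + 0.076 + 0.228 + 0.268 + 0.083 + 0.011 + 0.001 = 0.674
  TFR = 5 × 0.674 = 3.37
Difference = 4.275 − 3.37 = 0.905

0.905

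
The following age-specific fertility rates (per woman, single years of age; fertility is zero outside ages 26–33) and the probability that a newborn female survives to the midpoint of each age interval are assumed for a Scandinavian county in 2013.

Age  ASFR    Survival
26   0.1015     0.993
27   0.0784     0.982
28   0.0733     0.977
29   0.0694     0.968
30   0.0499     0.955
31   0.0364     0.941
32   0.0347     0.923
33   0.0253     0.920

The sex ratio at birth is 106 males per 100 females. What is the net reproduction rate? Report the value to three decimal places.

Proportion female at birth = 100 / (100 + 106) = 0.48544.
Per-age-group product (1 × ASFR × survival probability):
  26: 1 × 0.1015 × 0.993 = 0.10079
  27: 1 × 0.0784 × 0.982 = 0.07699
  28: 1 × 0.0733 × 0.977 = 0.07161
  29: 1 × 0.0694 × 0.968 = 0.06718
  30: 1 × 0.0499 × 0.955 = 0.04765
  31: 1 × 0.0364 × 0.941 = 0.03425
  32: 1 × 0.0347 × 0.923 = 0.03203
  33: 1 × 0.0253 × 0.920 = 0.02328
Sum = 0.45378
NRR = 0.48544 × 0.45378 = 0.22028
An NRR under 1 implies long-run decline under these rates.

0.220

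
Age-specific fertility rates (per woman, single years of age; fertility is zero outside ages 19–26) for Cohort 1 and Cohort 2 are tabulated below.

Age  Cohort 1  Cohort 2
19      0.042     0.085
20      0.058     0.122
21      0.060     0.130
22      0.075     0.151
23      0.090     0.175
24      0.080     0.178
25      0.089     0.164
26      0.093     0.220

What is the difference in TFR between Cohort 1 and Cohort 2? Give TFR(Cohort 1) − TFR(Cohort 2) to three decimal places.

-0.638

Cohort 1:
  Sum of ASFRs = 0.042 + 0.058 + 0.060 + 0.075 + 0.090 + 0.080 + 0.089 + 0.093 = 0.587
  TFR = 0.587
Cohort 2:
  Sum of ASFRs = 0.085 + 0.122 + 0.130 + 0.151 + 0.175 + 0.178 + 0.164 + 0.220 = 1.225
  TFR = 1.225
Difference = 0.587 − 1.225 = -0.638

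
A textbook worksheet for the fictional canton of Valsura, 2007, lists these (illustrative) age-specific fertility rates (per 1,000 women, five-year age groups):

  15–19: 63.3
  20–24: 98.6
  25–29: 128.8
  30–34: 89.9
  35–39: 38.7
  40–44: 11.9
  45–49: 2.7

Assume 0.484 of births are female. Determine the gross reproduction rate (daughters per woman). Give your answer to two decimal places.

1.05

Proportion female at birth = 0.484.
Sum of ASFRs = 63.3 + 98.6 + 128.8 + 89.9 + 38.7 + 11.9 + 2.7 = 433.9
TFR = 5 × 433.9 / 1000 = 2.1695
GRR = 0.484 × 2.1695 = 1.05004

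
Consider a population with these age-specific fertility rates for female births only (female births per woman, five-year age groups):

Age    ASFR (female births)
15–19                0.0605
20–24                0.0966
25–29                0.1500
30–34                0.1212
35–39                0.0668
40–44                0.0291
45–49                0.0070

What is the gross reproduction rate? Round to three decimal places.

Sum of female ASFRs = 0.0605 + 0.0966 + 0.1500 + 0.1212 + 0.0668 + 0.0291 + 0.0070 = 0.5312
GRR = 5 × 0.5312 = 2.656

2.656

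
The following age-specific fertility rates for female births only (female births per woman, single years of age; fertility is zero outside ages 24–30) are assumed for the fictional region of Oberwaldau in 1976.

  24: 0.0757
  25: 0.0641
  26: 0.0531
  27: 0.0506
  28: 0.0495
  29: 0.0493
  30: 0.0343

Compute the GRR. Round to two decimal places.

Sum of female ASFRs = 0.0757 + 0.0641 + 0.0531 + 0.0506 + 0.0495 + 0.0493 + 0.0343 = 0.3766
GRR = 0.3766

0.38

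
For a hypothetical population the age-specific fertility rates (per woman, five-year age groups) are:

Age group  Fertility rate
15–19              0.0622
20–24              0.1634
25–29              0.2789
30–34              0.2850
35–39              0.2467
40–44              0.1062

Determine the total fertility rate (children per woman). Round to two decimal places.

Sum of ASFRs = 0.0622 + 0.1634 + 0.2789 + 0.2850 + 0.2467 + 0.1062 = 1.1424
TFR = 5 × 1.1424 = 5.712

5.71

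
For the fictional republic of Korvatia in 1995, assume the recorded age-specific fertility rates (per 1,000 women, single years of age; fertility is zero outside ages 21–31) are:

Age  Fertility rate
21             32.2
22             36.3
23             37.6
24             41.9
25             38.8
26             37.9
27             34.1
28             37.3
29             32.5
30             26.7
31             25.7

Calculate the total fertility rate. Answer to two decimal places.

0.38

Sum of ASFRs = 32.2 + 36.3 + 37.6 + 41.9 + 38.8 + 37.9 + 34.1 + 37.3 + 32.5 + 26.7 + 25.7 = 381.0
TFR = 381.0 / 1000 = 0.381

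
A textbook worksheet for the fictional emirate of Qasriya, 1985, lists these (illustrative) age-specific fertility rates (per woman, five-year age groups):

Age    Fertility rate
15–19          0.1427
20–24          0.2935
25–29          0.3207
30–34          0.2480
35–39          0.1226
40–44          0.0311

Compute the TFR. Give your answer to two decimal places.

5.79

Sum of ASFRs = 0.1427 + 0.2935 + 0.3207 + 0.2480 + 0.1226 + 0.0311 = 1.1586
TFR = 5 × 1.1586 = 5.793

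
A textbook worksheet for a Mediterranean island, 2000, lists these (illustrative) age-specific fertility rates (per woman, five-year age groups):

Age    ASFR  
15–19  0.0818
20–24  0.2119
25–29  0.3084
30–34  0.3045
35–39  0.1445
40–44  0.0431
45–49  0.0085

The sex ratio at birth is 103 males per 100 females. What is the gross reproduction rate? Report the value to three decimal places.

2.716

Proportion female at birth = 100 / (100 + 103) = 0.49261.
Sum of ASFRs = 0.0818 + 0.2119 + 0.3084 + 0.3045 + 0.1445 + 0.0431 + 0.0085 = 1.1027
TFR = 5 × 1.1027 = 5.5135
GRR = 0.49261 × 5.5135 = 2.71601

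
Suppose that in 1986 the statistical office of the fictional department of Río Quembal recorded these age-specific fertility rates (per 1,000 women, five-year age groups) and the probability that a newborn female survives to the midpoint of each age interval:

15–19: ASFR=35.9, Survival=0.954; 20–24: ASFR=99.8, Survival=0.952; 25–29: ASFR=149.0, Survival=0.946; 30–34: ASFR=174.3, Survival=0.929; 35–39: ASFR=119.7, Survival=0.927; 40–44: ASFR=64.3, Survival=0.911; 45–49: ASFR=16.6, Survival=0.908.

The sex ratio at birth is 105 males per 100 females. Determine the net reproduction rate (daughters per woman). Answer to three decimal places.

Proportion female at birth = 100 / (100 + 105) = 0.48780.
Weighting each age-specific rate by interval width and survival:
  15–19: 5 × 35.9/1000 × 0.954 = 0.17124
  20–24: 5 × 99.8/1000 × 0.952 = 0.47505
  25–29: 5 × 149.0/1000 × 0.946 = 0.70477
  30–34: 5 × 174.3/1000 × 0.929 = 0.80962
  35–39: 5 × 119.7/1000 × 0.927 = 0.55481
  40–44: 5 × 64.3/1000 × 0.911 = 0.29289
  45–49: 5 × 16.6/1000 × 0.908 = 0.07536
Sum = 3.08374
NRR = 0.48780 × 3.08374 = 1.50425
An NRR exceeding 1 indicates intrinsic growth under these rates.

1.504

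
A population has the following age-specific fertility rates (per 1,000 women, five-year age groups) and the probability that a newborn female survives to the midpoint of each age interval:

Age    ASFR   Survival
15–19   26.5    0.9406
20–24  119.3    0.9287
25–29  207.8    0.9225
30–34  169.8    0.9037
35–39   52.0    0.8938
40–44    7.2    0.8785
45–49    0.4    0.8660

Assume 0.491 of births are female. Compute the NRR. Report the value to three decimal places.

1.311

Proportion female at birth = 0.491.
Per-age-group product (5 × ASFR × survival probability):
  15–19: 5 × 26.5/1000 × 0.9406 = 0.12463
  20–24: 5 × 119.3/1000 × 0.9287 = 0.55397
  25–29: 5 × 207.8/1000 × 0.9225 = 0.95848
  30–34: 5 × 169.8/1000 × 0.9037 = 0.76724
  35–39: 5 × 52.0/1000 × 0.8938 = 0.23239
  40–44: 5 × 7.2/1000 × 0.8785 = 0.03163
  45–49: 5 × 0.4/1000 × 0.8660 = 0.00173
Sum = 2.67007
NRR = 0.491 × 2.67007 = 1.31100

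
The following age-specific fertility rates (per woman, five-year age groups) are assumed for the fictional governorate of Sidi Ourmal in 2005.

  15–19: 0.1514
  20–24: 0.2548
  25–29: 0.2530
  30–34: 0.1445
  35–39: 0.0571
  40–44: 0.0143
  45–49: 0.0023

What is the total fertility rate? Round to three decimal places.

Sum of ASFRs = 0.1514 + 0.2548 + 0.2530 + 0.1445 + 0.0571 + 0.0143 + 0.0023 = 0.8774
TFR = 5 × 0.8774 = 4.387

4.387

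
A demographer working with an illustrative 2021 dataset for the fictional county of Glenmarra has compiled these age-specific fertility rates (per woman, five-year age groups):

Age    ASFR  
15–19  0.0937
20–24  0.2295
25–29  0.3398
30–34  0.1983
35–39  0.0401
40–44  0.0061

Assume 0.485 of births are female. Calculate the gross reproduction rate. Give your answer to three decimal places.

Proportion female at birth = 0.485.
Sum of ASFRs = 0.0937 + 0.2295 + 0.3398 + 0.1983 + 0.0401 + 0.0061 = 0.9075
TFR = 5 × 0.9075 = 4.5375
GRR = 0.485 × 4.5375 = 2.20069

2.201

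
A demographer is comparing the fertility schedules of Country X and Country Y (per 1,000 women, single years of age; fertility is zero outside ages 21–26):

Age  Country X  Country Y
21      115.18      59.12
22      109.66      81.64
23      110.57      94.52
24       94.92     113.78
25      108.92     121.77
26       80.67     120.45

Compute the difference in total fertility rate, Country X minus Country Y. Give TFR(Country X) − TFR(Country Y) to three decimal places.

Country X:
  Sum of ASFRs = 115.18 + 109.66 + 110.57 + 94.92 + 108.92 + 80.67 = 619.92
  TFR = 619.92 / 1000 = 0.61992
Country Y:
  Sum of ASFRs = 59.12 + 81.64 + 94.52 + 113.78 + 121.77 + 120.45 = 591.28
  TFR = 591.28 / 1000 = 0.59128
Difference = 0.61992 − 0.59128 = 0.02864

0.029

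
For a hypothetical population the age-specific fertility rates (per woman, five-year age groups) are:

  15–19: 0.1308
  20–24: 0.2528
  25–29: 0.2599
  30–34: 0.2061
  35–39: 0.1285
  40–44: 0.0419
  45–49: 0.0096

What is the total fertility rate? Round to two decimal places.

5.15

Sum of ASFRs = 0.1308 + 0.2528 + 0.2599 + 0.2061 + 0.1285 + 0.0419 + 0.0096 = 1.0296
TFR = 5 × 1.0296 = 5.148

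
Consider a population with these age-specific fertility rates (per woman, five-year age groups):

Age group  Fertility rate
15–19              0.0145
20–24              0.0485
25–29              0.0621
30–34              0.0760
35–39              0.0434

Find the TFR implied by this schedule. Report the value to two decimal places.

Sum of ASFRs = 0.0145 + 0.0485 + 0.0621 + 0.0760 + 0.0434 = 0.2445
TFR = 5 × 0.2445 = 1.2225

1.22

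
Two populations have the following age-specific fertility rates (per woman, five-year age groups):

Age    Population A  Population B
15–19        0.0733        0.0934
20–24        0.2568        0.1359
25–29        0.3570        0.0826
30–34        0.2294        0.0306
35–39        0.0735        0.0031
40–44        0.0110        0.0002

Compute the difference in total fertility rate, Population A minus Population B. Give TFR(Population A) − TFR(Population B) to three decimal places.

Population A:
  Sum of ASFRs = 0.0733 + 0.2568 + 0.3570 + 0.2294 + 0.0735 + 0.0110 = 1.0010
  TFR = 5 × 1.0010 = 5.005
Population B:
  Sum of ASFRs = 0.0934 + 0.1359 + 0.0826 + 0.0306 + 0.0031 + 0.0002 = 0.3458
  TFR = 5 × 0.3458 = 1.729
Difference = 5.005 − 1.729 = 3.276

3.276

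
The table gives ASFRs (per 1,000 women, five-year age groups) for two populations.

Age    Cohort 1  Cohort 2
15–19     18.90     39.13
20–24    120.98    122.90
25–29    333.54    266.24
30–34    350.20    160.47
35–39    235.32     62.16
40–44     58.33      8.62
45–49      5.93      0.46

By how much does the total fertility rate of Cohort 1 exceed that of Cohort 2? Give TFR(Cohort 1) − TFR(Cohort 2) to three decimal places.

2.316

Cohort 1:
  Sum of ASFRs = 18.90 + 120.98 + 333.54 + 350.20 + 235.32 + 58.33 + 5.93 = 1123.20
  TFR = 5 × 1123.20 / 1000 = 5.616
Cohort 2:
  Sum of ASFRs = 39.13 + 122.90 + 266.24 + 160.47 + 62.16 + 8.62 + 0.46 = 659.98
  TFR = 5 × 659.98 / 1000 = 3.2999
Difference = 5.616 − 3.2999 = 2.3161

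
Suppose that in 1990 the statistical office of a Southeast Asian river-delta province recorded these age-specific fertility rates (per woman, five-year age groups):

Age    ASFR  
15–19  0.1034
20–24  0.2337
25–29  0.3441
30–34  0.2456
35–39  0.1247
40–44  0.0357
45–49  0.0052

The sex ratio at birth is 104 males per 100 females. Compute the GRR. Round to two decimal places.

Proportion female at birth = 100 / (100 + 104) = 0.49020.
Sum of ASFRs = 0.1034 + 0.2337 + 0.3441 + 0.2456 + 0.1247 + 0.0357 + 0.0052 = 1.0924
TFR = 5 × 1.0924 = 5.462
GRR = 0.49020 × 5.462 = 2.67747

2.68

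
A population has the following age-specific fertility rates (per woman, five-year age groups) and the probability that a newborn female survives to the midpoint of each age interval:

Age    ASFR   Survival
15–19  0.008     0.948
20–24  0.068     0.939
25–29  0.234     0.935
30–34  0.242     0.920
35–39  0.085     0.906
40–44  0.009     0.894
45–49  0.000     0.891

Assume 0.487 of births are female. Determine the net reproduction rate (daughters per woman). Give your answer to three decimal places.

Proportion female at birth = 0.487.
Each age group contributes 5 × ASFR × survival:
  15–19: 5 × 0.008 × 0.948 = 0.03792
  20–24: 5 × 0.068 × 0.939 = 0.31926
  25–29: 5 × 0.234 × 0.935 = 1.09395
  30–34: 5 × 0.242 × 0.920 = 1.11320
  35–39: 5 × 0.085 × 0.906 = 0.38505
  40–44: 5 × 0.009 × 0.894 = 0.04023
  45–49: 5 × 0.000 × 0.891 = 0.00000
Sum = 2.98961
NRR = 0.487 × 2.98961 = 1.45594
An NRR exceeding 1 indicates intrinsic growth under these rates.

1.456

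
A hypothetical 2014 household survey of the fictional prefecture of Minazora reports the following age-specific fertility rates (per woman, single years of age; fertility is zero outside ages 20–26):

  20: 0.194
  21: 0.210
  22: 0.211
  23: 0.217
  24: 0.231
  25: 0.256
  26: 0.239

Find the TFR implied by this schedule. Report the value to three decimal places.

Sum of ASFRs = 0.194 + 0.210 + 0.211 + 0.217 + 0.231 + 0.256 + 0.239 = 1.558
TFR = 1.558

1.558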